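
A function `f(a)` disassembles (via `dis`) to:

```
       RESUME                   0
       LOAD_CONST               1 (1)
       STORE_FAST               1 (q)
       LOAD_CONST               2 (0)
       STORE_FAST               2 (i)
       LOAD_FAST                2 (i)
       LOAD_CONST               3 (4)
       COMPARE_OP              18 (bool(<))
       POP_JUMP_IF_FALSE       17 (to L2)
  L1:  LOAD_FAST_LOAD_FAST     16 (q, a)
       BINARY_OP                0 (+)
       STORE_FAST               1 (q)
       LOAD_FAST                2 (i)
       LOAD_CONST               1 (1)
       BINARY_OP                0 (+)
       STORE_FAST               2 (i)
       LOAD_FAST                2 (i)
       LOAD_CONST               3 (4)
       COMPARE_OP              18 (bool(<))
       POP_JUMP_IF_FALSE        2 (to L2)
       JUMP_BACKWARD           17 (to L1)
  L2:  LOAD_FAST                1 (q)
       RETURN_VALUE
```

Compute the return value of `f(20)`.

81

LOAD_CONST → push 1. Stack: [1]
STORE_FAST q → q=1. Stack: []
LOAD_CONST → push 0. Stack: [0]
STORE_FAST i → i=0. Stack: []
LOAD_FAST i → push 0. Stack: [0]
LOAD_CONST → push 4. Stack: [0, 4]
COMPARE_OP bool(<) → 0 vs 4 = True. Stack: [True]
POP_JUMP_IF_FALSE → pop True; no jump. Stack: []
LOAD_FAST_LOAD_FAST q,a → push 1,20. Stack: [1, 20]
BINARY_OP + → 1 + 20 = 21. Stack: [21]
STORE_FAST q → q=21. Stack: []
LOAD_FAST i → push 0. Stack: [0]
LOAD_CONST → push 1. Stack: [0, 1]
BINARY_OP + → 0 + 1 = 1. Stack: [1]
STORE_FAST i → i=1. Stack: []
LOAD_FAST i → push 1. Stack: [1]
LOAD_CONST → push 4. Stack: [1, 4]
COMPARE_OP bool(<) → 1 vs 4 = True. Stack: [True]
POP_JUMP_IF_FALSE → pop True; no jump. Stack: []
LOAD_FAST_LOAD_FAST q,a → push 21,20. Stack: [21, 20]
BINARY_OP + → 21 + 20 = 41. Stack: [41]
STORE_FAST q → q=41. Stack: []
LOAD_FAST i → push 1. Stack: [1]
LOAD_CONST → push 1. Stack: [1, 1]
BINARY_OP + → 1 + 1 = 2. Stack: [2]
STORE_FAST i → i=2. Stack: []
LOAD_FAST i → push 2. Stack: [2]
LOAD_CONST → push 4. Stack: [2, 4]
COMPARE_OP bool(<) → 2 vs 4 = True. Stack: [True]
POP_JUMP_IF_FALSE → pop True; no jump. Stack: []
LOAD_FAST_LOAD_FAST q,a → push 41,20. Stack: [41, 20]
BINARY_OP + → 41 + 20 = 61. Stack: [61]
STORE_FAST q → q=61. Stack: []
LOAD_FAST i → push 2. Stack: [2]
LOAD_CONST → push 1. Stack: [2, 1]
BINARY_OP + → 2 + 1 = 3. Stack: [3]
STORE_FAST i → i=3. Stack: []
LOAD_FAST i → push 3. Stack: [3]
LOAD_CONST → push 4. Stack: [3, 4]
COMPARE_OP bool(<) → 3 vs 4 = True. Stack: [True]
POP_JUMP_IF_FALSE → pop True; no jump. Stack: []
LOAD_FAST_LOAD_FAST q,a → push 61,20. Stack: [61, 20]
BINARY_OP + → 61 + 20 = 81. Stack: [81]
STORE_FAST q → q=81. Stack: []
LOAD_FAST i → push 3. Stack: [3]
LOAD_CONST → push 1. Stack: [3, 1]
BINARY_OP + → 3 + 1 = 4. Stack: [4]
STORE_FAST i → i=4. Stack: []
LOAD_FAST i → push 4. Stack: [4]
LOAD_CONST → push 4. Stack: [4, 4]
COMPARE_OP bool(<) → 4 vs 4 = False. Stack: [False]
POP_JUMP_IF_FALSE → pop False; jump. Stack: []
LOAD_FAST q → push 81. Stack: [81]
RETURN_VALUE → return 81.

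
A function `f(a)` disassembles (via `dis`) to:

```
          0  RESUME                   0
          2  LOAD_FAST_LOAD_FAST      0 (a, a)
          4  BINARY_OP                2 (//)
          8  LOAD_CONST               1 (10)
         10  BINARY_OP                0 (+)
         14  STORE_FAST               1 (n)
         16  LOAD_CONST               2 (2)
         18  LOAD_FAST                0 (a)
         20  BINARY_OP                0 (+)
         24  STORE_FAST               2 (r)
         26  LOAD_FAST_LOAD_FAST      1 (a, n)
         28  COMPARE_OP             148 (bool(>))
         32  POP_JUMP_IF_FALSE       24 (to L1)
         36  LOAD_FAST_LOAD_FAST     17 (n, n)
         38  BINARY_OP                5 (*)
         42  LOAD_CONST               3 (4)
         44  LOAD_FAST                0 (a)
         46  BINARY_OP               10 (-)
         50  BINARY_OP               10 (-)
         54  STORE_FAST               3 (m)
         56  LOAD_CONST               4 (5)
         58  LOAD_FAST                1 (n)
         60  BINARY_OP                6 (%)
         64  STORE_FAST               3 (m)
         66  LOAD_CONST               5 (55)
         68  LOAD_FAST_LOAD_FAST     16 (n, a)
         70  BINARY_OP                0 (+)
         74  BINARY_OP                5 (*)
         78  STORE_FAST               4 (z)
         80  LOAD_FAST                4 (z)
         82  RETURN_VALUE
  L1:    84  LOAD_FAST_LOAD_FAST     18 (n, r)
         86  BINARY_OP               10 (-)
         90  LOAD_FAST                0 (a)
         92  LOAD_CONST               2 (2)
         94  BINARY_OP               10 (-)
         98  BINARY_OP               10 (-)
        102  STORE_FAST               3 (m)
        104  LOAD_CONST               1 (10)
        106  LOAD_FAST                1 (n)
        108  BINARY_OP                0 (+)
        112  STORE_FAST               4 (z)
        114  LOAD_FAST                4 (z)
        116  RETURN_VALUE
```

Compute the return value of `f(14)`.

1375

LOAD_FAST_LOAD_FAST a,a → push 14,14. Stack: [14, 14]
BINARY_OP // → 14 // 14 = 1. Stack: [1]
LOAD_CONST → push 10. Stack: [1, 10]
BINARY_OP + → 1 + 10 = 11. Stack: [11]
STORE_FAST n → n=11. Stack: []
LOAD_CONST → push 2. Stack: [2]
LOAD_FAST a → push 14. Stack: [2, 14]
BINARY_OP + → 2 + 14 = 16. Stack: [16]
STORE_FAST r → r=16. Stack: []
LOAD_FAST_LOAD_FAST a,n → push 14,11. Stack: [14, 11]
COMPARE_OP bool(>) → 14 vs 11 = True. Stack: [True]
POP_JUMP_IF_FALSE → pop True; no jump. Stack: []
LOAD_FAST_LOAD_FAST n,n → push 11,11. Stack: [11, 11]
BINARY_OP * → 11 * 11 = 121. Stack: [121]
LOAD_CONST → push 4. Stack: [121, 4]
LOAD_FAST a → push 14. Stack: [121, 4, 14]
BINARY_OP - → 4 - 14 = -10. Stack: [121, -10]
BINARY_OP - → 121 - -10 = 131. Stack: [131]
STORE_FAST m → m=131. Stack: []
LOAD_CONST → push 5. Stack: [5]
LOAD_FAST n → push 11. Stack: [5, 11]
BINARY_OP % → 5 % 11 = 5. Stack: [5]
STORE_FAST m → m=5. Stack: []
LOAD_CONST → push 55. Stack: [55]
LOAD_FAST_LOAD_FAST n,a → push 11,14. Stack: [55, 11, 14]
BINARY_OP + → 11 + 14 = 25. Stack: [55, 25]
BINARY_OP * → 55 * 25 = 1375. Stack: [1375]
STORE_FAST z → z=1375. Stack: []
LOAD_FAST z → push 1375. Stack: [1375]
RETURN_VALUE → return 1375.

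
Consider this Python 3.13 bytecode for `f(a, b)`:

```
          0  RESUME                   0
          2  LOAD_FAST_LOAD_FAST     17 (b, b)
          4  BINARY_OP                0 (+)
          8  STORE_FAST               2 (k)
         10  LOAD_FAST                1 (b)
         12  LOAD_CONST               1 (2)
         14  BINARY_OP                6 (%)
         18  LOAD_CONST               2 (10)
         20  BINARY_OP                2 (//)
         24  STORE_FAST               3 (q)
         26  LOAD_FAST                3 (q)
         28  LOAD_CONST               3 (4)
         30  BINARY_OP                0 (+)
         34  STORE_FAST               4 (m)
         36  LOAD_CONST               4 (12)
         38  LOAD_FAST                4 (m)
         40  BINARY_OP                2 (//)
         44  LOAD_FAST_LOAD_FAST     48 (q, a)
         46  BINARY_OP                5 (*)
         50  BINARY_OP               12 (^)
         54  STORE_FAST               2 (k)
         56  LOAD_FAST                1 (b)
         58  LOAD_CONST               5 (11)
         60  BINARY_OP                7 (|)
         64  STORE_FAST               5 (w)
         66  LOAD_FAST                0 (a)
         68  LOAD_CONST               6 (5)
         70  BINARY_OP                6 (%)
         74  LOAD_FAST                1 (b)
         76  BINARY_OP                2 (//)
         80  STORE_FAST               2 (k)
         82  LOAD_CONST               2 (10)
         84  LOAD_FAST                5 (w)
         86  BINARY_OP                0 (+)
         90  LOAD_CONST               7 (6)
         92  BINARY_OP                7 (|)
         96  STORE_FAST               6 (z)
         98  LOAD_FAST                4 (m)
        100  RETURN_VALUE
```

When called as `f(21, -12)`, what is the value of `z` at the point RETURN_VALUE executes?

LOAD_FAST_LOAD_FAST b,b → push -12,-12. Stack: [-12, -12]
BINARY_OP + → -12 + -12 = -24. Stack: [-24]
STORE_FAST k → k=-24. Stack: []
LOAD_FAST b → push -12. Stack: [-12]
LOAD_CONST → push 2. Stack: [-12, 2]
BINARY_OP % → -12 % 2 = 0. Stack: [0]
LOAD_CONST → push 10. Stack: [0, 10]
BINARY_OP // → 0 // 10 = 0. Stack: [0]
STORE_FAST q → q=0. Stack: []
LOAD_FAST q → push 0. Stack: [0]
LOAD_CONST → push 4. Stack: [0, 4]
BINARY_OP + → 0 + 4 = 4. Stack: [4]
STORE_FAST m → m=4. Stack: []
LOAD_CONST → push 12. Stack: [12]
LOAD_FAST m → push 4. Stack: [12, 4]
BINARY_OP // → 12 // 4 = 3. Stack: [3]
LOAD_FAST_LOAD_FAST q,a → push 0,21. Stack: [3, 0, 21]
BINARY_OP * → 0 * 21 = 0. Stack: [3, 0]
BINARY_OP ^ → 3 ^ 0 = 3. Stack: [3]
STORE_FAST k → k=3. Stack: []
LOAD_FAST b → push -12. Stack: [-12]
LOAD_CONST → push 11. Stack: [-12, 11]
BINARY_OP | → -12 | 11 = -1. Stack: [-1]
STORE_FAST w → w=-1. Stack: []
LOAD_FAST a → push 21. Stack: [21]
LOAD_CONST → push 5. Stack: [21, 5]
BINARY_OP % → 21 % 5 = 1. Stack: [1]
LOAD_FAST b → push -12. Stack: [1, -12]
BINARY_OP // → 1 // -12 = -1. Stack: [-1]
STORE_FAST k → k=-1. Stack: []
LOAD_CONST → push 10. Stack: [10]
LOAD_FAST w → push -1. Stack: [10, -1]
BINARY_OP + → 10 + -1 = 9. Stack: [9]
LOAD_CONST → push 6. Stack: [9, 6]
BINARY_OP | → 9 | 6 = 15. Stack: [15]
STORE_FAST z → z=15. Stack: []
LOAD_FAST m → push 4. Stack: [4]
RETURN_VALUE → return 4.

15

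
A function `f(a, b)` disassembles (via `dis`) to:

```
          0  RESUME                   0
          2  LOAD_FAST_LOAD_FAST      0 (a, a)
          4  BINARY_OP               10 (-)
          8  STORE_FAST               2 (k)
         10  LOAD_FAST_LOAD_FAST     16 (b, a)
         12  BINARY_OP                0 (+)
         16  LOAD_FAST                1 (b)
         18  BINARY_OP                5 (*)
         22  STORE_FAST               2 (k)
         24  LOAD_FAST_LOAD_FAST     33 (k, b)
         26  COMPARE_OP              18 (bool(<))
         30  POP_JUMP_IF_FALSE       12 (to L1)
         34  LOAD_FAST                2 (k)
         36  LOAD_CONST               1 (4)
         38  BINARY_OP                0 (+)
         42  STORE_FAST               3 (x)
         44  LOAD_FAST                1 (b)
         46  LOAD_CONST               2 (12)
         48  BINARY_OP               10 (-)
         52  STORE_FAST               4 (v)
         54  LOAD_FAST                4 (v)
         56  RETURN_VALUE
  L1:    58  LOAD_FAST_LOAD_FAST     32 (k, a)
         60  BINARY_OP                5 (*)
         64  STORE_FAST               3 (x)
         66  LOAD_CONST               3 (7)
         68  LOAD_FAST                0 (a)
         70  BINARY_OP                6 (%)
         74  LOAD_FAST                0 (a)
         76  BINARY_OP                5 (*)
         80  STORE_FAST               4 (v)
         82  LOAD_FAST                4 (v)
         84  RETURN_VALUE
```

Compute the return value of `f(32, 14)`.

LOAD_FAST_LOAD_FAST a,a → push 32,32. Stack: [32, 32]
BINARY_OP - → 32 - 32 = 0. Stack: [0]
STORE_FAST k → k=0. Stack: []
LOAD_FAST_LOAD_FAST b,a → push 14,32. Stack: [14, 32]
BINARY_OP + → 14 + 32 = 46. Stack: [46]
LOAD_FAST b → push 14. Stack: [46, 14]
BINARY_OP * → 46 * 14 = 644. Stack: [644]
STORE_FAST k → k=644. Stack: []
LOAD_FAST_LOAD_FAST k,b → push 644,14. Stack: [644, 14]
COMPARE_OP bool(<) → 644 vs 14 = False. Stack: [False]
POP_JUMP_IF_FALSE → pop False; jump. Stack: []
LOAD_FAST_LOAD_FAST k,a → push 644,32. Stack: [644, 32]
BINARY_OP * → 644 * 32 = 20608. Stack: [20608]
STORE_FAST x → x=20608. Stack: []
LOAD_CONST → push 7. Stack: [7]
LOAD_FAST a → push 32. Stack: [7, 32]
BINARY_OP % → 7 % 32 = 7. Stack: [7]
LOAD_FAST a → push 32. Stack: [7, 32]
BINARY_OP * → 7 * 32 = 224. Stack: [224]
STORE_FAST v → v=224. Stack: []
LOAD_FAST v → push 224. Stack: [224]
RETURN_VALUE → return 224.

224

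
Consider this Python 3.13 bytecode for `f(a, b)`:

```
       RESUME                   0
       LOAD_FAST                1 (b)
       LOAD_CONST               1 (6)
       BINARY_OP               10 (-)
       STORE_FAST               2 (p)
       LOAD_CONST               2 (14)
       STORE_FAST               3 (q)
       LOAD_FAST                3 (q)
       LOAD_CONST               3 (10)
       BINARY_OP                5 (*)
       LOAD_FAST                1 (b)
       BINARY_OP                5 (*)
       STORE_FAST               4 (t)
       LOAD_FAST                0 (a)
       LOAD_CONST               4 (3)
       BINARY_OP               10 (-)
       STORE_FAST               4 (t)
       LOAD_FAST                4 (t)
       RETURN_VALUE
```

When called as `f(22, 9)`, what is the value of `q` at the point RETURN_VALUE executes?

14

LOAD_FAST b → push 9. Stack: [9]
LOAD_CONST → push 6. Stack: [9, 6]
BINARY_OP - → 9 - 6 = 3. Stack: [3]
STORE_FAST p → p=3. Stack: []
LOAD_CONST → push 14. Stack: [14]
STORE_FAST q → q=14. Stack: []
LOAD_FAST q → push 14. Stack: [14]
LOAD_CONST → push 10. Stack: [14, 10]
BINARY_OP * → 14 * 10 = 140. Stack: [140]
LOAD_FAST b → push 9. Stack: [140, 9]
BINARY_OP * → 140 * 9 = 1260. Stack: [1260]
STORE_FAST t → t=1260. Stack: []
LOAD_FAST a → push 22. Stack: [22]
LOAD_CONST → push 3. Stack: [22, 3]
BINARY_OP - → 22 - 3 = 19. Stack: [19]
STORE_FAST t → t=19. Stack: []
LOAD_FAST t → push 19. Stack: [19]
RETURN_VALUE → return 19.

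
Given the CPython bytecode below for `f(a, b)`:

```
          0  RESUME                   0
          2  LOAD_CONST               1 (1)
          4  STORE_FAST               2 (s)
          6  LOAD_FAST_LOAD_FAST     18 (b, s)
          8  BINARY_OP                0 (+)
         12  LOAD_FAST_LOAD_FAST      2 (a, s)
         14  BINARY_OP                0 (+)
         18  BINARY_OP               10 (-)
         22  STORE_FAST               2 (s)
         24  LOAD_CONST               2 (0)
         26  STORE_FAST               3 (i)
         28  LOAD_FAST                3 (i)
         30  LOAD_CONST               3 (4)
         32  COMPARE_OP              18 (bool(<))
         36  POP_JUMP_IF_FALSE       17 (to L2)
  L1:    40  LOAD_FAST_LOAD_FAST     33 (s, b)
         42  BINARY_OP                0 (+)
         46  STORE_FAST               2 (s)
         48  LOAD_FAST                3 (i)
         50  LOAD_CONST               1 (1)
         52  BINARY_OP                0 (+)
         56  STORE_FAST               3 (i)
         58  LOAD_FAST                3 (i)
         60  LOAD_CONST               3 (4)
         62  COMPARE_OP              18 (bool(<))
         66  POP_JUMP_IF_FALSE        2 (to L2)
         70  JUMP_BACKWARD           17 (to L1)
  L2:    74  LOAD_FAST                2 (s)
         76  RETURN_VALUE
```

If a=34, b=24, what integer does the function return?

86

LOAD_CONST → push 1. Stack: [1]
STORE_FAST s → s=1. Stack: []
LOAD_FAST_LOAD_FAST b,s → push 24,1. Stack: [24, 1]
BINARY_OP + → 24 + 1 = 25. Stack: [25]
LOAD_FAST_LOAD_FAST a,s → push 34,1. Stack: [25, 34, 1]
BINARY_OP + → 34 + 1 = 35. Stack: [25, 35]
BINARY_OP - → 25 - 35 = -10. Stack: [-10]
STORE_FAST s → s=-10. Stack: []
LOAD_CONST → push 0. Stack: [0]
STORE_FAST i → i=0. Stack: []
LOAD_FAST i → push 0. Stack: [0]
LOAD_CONST → push 4. Stack: [0, 4]
COMPARE_OP bool(<) → 0 vs 4 = True. Stack: [True]
POP_JUMP_IF_FALSE → pop True; no jump. Stack: []
LOAD_FAST_LOAD_FAST s,b → push -10,24. Stack: [-10, 24]
BINARY_OP + → -10 + 24 = 14. Stack: [14]
STORE_FAST s → s=14. Stack: []
LOAD_FAST i → push 0. Stack: [0]
LOAD_CONST → push 1. Stack: [0, 1]
BINARY_OP + → 0 + 1 = 1. Stack: [1]
STORE_FAST i → i=1. Stack: []
LOAD_FAST i → push 1. Stack: [1]
LOAD_CONST → push 4. Stack: [1, 4]
COMPARE_OP bool(<) → 1 vs 4 = True. Stack: [True]
POP_JUMP_IF_FALSE → pop True; no jump. Stack: []
LOAD_FAST_LOAD_FAST s,b → push 14,24. Stack: [14, 24]
BINARY_OP + → 14 + 24 = 38. Stack: [38]
STORE_FAST s → s=38. Stack: []
LOAD_FAST i → push 1. Stack: [1]
LOAD_CONST → push 1. Stack: [1, 1]
BINARY_OP + → 1 + 1 = 2. Stack: [2]
STORE_FAST i → i=2. Stack: []
LOAD_FAST i → push 2. Stack: [2]
LOAD_CONST → push 4. Stack: [2, 4]
COMPARE_OP bool(<) → 2 vs 4 = True. Stack: [True]
POP_JUMP_IF_FALSE → pop True; no jump. Stack: []
LOAD_FAST_LOAD_FAST s,b → push 38,24. Stack: [38, 24]
BINARY_OP + → 38 + 24 = 62. Stack: [62]
STORE_FAST s → s=62. Stack: []
LOAD_FAST i → push 2. Stack: [2]
LOAD_CONST → push 1. Stack: [2, 1]
BINARY_OP + → 2 + 1 = 3. Stack: [3]
STORE_FAST i → i=3. Stack: []
LOAD_FAST i → push 3. Stack: [3]
LOAD_CONST → push 4. Stack: [3, 4]
COMPARE_OP bool(<) → 3 vs 4 = True. Stack: [True]
POP_JUMP_IF_FALSE → pop True; no jump. Stack: []
LOAD_FAST_LOAD_FAST s,b → push 62,24. Stack: [62, 24]
BINARY_OP + → 62 + 24 = 86. Stack: [86]
STORE_FAST s → s=86. Stack: []
LOAD_FAST i → push 3. Stack: [3]
LOAD_CONST → push 1. Stack: [3, 1]
BINARY_OP + → 3 + 1 = 4. Stack: [4]
STORE_FAST i → i=4. Stack: []
LOAD_FAST i → push 4. Stack: [4]
LOAD_CONST → push 4. Stack: [4, 4]
COMPARE_OP bool(<) → 4 vs 4 = False. Stack: [False]
POP_JUMP_IF_FALSE → pop False; jump. Stack: []
LOAD_FAST s → push 86. Stack: [86]
RETURN_VALUE → return 86.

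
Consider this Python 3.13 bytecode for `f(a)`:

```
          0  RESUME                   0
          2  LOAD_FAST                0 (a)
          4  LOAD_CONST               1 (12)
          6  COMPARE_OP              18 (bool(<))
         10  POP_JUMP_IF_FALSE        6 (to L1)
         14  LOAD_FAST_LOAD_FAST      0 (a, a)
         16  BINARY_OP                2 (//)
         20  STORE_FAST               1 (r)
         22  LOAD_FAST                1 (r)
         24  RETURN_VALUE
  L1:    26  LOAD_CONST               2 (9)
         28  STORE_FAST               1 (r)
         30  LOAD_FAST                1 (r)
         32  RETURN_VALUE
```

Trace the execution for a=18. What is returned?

LOAD_FAST a → push 18. Stack: [18]
LOAD_CONST → push 12. Stack: [18, 12]
COMPARE_OP bool(<) → 18 vs 12 = False. Stack: [False]
POP_JUMP_IF_FALSE → pop False; jump. Stack: []
LOAD_CONST → push 9. Stack: [9]
STORE_FAST r → r=9. Stack: []
LOAD_FAST r → push 9. Stack: [9]
RETURN_VALUE → return 9.

9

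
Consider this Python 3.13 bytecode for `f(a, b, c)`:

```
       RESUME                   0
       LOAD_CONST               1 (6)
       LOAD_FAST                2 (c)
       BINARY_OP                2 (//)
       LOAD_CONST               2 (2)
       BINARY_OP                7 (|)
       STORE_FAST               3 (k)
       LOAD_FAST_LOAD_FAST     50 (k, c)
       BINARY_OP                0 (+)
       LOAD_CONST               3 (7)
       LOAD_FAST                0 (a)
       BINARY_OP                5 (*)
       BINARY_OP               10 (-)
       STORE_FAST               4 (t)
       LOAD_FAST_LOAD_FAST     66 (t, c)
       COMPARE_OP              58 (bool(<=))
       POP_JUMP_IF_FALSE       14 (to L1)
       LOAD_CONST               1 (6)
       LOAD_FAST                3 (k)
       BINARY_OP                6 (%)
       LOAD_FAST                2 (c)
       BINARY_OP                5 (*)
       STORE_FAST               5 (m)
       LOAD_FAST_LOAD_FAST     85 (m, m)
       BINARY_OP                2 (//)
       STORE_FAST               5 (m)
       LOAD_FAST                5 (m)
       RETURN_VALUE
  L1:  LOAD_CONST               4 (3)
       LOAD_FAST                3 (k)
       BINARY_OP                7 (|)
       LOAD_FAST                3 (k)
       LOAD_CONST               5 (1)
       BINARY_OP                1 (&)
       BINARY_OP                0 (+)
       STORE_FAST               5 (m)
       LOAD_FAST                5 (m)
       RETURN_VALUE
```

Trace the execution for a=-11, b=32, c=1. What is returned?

7

LOAD_CONST → push 6. Stack: [6]
LOAD_FAST c → push 1. Stack: [6, 1]
BINARY_OP // → 6 // 1 = 6. Stack: [6]
LOAD_CONST → push 2. Stack: [6, 2]
BINARY_OP | → 6 | 2 = 6. Stack: [6]
STORE_FAST k → k=6. Stack: []
LOAD_FAST_LOAD_FAST k,c → push 6,1. Stack: [6, 1]
BINARY_OP + → 6 + 1 = 7. Stack: [7]
LOAD_CONST → push 7. Stack: [7, 7]
LOAD_FAST a → push -11. Stack: [7, 7, -11]
BINARY_OP * → 7 * -11 = -77. Stack: [7, -77]
BINARY_OP - → 7 - -77 = 84. Stack: [84]
STORE_FAST t → t=84. Stack: []
LOAD_FAST_LOAD_FAST t,c → push 84,1. Stack: [84, 1]
COMPARE_OP bool(<=) → 84 vs 1 = False. Stack: [False]
POP_JUMP_IF_FALSE → pop False; jump. Stack: []
LOAD_CONST → push 3. Stack: [3]
LOAD_FAST k → push 6. Stack: [3, 6]
BINARY_OP | → 3 | 6 = 7. Stack: [7]
LOAD_FAST k → push 6. Stack: [7, 6]
LOAD_CONST → push 1. Stack: [7, 6, 1]
BINARY_OP & → 6 & 1 = 0. Stack: [7, 0]
BINARY_OP + → 7 + 0 = 7. Stack: [7]
STORE_FAST m → m=7. Stack: []
LOAD_FAST m → push 7. Stack: [7]
RETURN_VALUE → return 7.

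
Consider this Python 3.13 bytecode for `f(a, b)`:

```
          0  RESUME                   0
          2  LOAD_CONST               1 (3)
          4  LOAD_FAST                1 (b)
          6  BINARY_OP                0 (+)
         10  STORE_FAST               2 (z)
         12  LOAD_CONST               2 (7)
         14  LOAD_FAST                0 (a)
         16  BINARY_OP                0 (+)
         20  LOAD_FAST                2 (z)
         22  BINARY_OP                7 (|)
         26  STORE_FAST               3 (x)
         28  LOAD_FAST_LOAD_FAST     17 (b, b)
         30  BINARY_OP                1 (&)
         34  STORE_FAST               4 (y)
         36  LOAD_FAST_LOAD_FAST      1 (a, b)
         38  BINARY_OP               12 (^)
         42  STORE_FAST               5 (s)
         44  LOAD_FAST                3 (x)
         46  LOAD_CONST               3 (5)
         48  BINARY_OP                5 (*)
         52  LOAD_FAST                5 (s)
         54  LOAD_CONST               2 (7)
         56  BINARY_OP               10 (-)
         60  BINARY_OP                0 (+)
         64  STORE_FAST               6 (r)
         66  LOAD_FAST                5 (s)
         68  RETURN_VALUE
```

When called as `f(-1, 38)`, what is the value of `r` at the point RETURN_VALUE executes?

189

LOAD_CONST → push 3. Stack: [3]
LOAD_FAST b → push 38. Stack: [3, 38]
BINARY_OP + → 3 + 38 = 41. Stack: [41]
STORE_FAST z → z=41. Stack: []
LOAD_CONST → push 7. Stack: [7]
LOAD_FAST a → push -1. Stack: [7, -1]
BINARY_OP + → 7 + -1 = 6. Stack: [6]
LOAD_FAST z → push 41. Stack: [6, 41]
BINARY_OP | → 6 | 41 = 47. Stack: [47]
STORE_FAST x → x=47. Stack: []
LOAD_FAST_LOAD_FAST b,b → push 38,38. Stack: [38, 38]
BINARY_OP & → 38 & 38 = 38. Stack: [38]
STORE_FAST y → y=38. Stack: []
LOAD_FAST_LOAD_FAST a,b → push -1,38. Stack: [-1, 38]
BINARY_OP ^ → -1 ^ 38 = -39. Stack: [-39]
STORE_FAST s → s=-39. Stack: []
LOAD_FAST x → push 47. Stack: [47]
LOAD_CONST → push 5. Stack: [47, 5]
BINARY_OP * → 47 * 5 = 235. Stack: [235]
LOAD_FAST s → push -39. Stack: [235, -39]
LOAD_CONST → push 7. Stack: [235, -39, 7]
BINARY_OP - → -39 - 7 = -46. Stack: [235, -46]
BINARY_OP + → 235 + -46 = 189. Stack: [189]
STORE_FAST r → r=189. Stack: []
LOAD_FAST s → push -39. Stack: [-39]
RETURN_VALUE → return -39.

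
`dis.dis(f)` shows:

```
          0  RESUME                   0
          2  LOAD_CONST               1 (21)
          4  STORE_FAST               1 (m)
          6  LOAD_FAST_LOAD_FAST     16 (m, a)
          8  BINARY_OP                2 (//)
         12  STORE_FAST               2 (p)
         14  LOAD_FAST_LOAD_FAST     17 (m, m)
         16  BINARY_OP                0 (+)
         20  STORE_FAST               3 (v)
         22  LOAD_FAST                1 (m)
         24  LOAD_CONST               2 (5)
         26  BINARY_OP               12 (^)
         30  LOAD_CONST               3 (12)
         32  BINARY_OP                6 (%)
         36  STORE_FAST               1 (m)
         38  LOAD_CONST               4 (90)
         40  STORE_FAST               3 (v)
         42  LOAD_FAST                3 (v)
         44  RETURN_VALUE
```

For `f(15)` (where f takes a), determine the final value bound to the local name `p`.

LOAD_CONST → push 21. Stack: [21]
STORE_FAST m → m=21. Stack: []
LOAD_FAST_LOAD_FAST m,a → push 21,15. Stack: [21, 15]
BINARY_OP // → 21 // 15 = 1. Stack: [1]
STORE_FAST p → p=1. Stack: []
LOAD_FAST_LOAD_FAST m,m → push 21,21. Stack: [21, 21]
BINARY_OP + → 21 + 21 = 42. Stack: [42]
STORE_FAST v → v=42. Stack: []
LOAD_FAST m → push 21. Stack: [21]
LOAD_CONST → push 5. Stack: [21, 5]
BINARY_OP ^ → 21 ^ 5 = 16. Stack: [16]
LOAD_CONST → push 12. Stack: [16, 12]
BINARY_OP % → 16 % 12 = 4. Stack: [4]
STORE_FAST m → m=4. Stack: []
LOAD_CONST → push 90. Stack: [90]
STORE_FAST v → v=90. Stack: []
LOAD_FAST v → push 90. Stack: [90]
RETURN_VALUE → return 90.

1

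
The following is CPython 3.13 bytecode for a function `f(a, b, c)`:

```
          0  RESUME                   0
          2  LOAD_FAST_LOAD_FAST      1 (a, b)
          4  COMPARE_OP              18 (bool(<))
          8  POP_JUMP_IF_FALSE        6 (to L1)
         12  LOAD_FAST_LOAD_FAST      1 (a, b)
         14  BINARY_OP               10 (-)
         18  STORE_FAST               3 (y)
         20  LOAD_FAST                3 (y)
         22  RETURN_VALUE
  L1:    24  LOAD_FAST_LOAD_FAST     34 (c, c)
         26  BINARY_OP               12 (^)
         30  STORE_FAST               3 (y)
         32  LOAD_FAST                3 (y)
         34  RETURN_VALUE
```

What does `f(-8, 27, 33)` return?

-35

LOAD_FAST_LOAD_FAST a,b → push -8,27. Stack: [-8, 27]
COMPARE_OP bool(<) → -8 vs 27 = True. Stack: [True]
POP_JUMP_IF_FALSE → pop True; no jump. Stack: []
LOAD_FAST_LOAD_FAST a,b → push -8,27. Stack: [-8, 27]
BINARY_OP - → -8 - 27 = -35. Stack: [-35]
STORE_FAST y → y=-35. Stack: []
LOAD_FAST y → push -35. Stack: [-35]
RETURN_VALUE → return -35.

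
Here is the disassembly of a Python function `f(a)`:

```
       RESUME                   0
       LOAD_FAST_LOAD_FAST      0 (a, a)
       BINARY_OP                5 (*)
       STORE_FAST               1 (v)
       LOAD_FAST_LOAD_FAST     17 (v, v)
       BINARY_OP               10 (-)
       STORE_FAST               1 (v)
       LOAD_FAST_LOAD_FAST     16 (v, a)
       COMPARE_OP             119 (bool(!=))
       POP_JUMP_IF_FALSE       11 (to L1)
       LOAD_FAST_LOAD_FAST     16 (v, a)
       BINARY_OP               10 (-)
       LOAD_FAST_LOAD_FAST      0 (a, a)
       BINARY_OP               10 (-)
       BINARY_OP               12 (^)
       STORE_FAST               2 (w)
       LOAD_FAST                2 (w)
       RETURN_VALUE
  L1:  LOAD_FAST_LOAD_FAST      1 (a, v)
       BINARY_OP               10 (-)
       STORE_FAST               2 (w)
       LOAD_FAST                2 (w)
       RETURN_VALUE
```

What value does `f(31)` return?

-31

LOAD_FAST_LOAD_FAST a,a → push 31,31. Stack: [31, 31]
BINARY_OP * → 31 * 31 = 961. Stack: [961]
STORE_FAST v → v=961. Stack: []
LOAD_FAST_LOAD_FAST v,v → push 961,961. Stack: [961, 961]
BINARY_OP - → 961 - 961 = 0. Stack: [0]
STORE_FAST v → v=0. Stack: []
LOAD_FAST_LOAD_FAST v,a → push 0,31. Stack: [0, 31]
COMPARE_OP bool(!=) → 0 vs 31 = True. Stack: [True]
POP_JUMP_IF_FALSE → pop True; no jump. Stack: []
LOAD_FAST_LOAD_FAST v,a → push 0,31. Stack: [0, 31]
BINARY_OP - → 0 - 31 = -31. Stack: [-31]
LOAD_FAST_LOAD_FAST a,a → push 31,31. Stack: [-31, 31, 31]
BINARY_OP - → 31 - 31 = 0. Stack: [-31, 0]
BINARY_OP ^ → -31 ^ 0 = -31. Stack: [-31]
STORE_FAST w → w=-31. Stack: []
LOAD_FAST w → push -31. Stack: [-31]
RETURN_VALUE → return -31.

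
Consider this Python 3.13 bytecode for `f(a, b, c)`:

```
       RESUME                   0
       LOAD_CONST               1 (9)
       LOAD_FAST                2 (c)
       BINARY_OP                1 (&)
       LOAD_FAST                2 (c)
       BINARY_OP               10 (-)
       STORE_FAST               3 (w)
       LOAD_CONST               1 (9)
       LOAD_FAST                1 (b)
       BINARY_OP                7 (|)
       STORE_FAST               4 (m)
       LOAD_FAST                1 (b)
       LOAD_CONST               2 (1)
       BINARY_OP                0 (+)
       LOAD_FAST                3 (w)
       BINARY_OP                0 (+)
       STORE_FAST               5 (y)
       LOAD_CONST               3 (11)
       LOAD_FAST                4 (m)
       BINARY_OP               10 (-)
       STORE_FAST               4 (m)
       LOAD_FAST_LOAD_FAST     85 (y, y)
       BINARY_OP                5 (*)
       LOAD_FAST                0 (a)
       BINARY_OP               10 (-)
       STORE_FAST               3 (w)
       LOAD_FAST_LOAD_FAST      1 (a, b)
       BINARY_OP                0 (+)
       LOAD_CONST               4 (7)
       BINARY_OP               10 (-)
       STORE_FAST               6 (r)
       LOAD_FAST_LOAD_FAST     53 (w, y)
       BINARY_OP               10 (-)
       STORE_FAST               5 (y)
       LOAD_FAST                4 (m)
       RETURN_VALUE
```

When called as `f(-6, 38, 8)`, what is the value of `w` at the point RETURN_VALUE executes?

LOAD_CONST → push 9. Stack: [9]
LOAD_FAST c → push 8. Stack: [9, 8]
BINARY_OP & → 9 & 8 = 8. Stack: [8]
LOAD_FAST c → push 8. Stack: [8, 8]
BINARY_OP - → 8 - 8 = 0. Stack: [0]
STORE_FAST w → w=0. Stack: []
LOAD_CONST → push 9. Stack: [9]
LOAD_FAST b → push 38. Stack: [9, 38]
BINARY_OP | → 9 | 38 = 47. Stack: [47]
STORE_FAST m → m=47. Stack: []
LOAD_FAST b → push 38. Stack: [38]
LOAD_CONST → push 1. Stack: [38, 1]
BINARY_OP + → 38 + 1 = 39. Stack: [39]
LOAD_FAST w → push 0. Stack: [39, 0]
BINARY_OP + → 39 + 0 = 39. Stack: [39]
STORE_FAST y → y=39. Stack: []
LOAD_CONST → push 11. Stack: [11]
LOAD_FAST m → push 47. Stack: [11, 47]
BINARY_OP - → 11 - 47 = -36. Stack: [-36]
STORE_FAST m → m=-36. Stack: []
LOAD_FAST_LOAD_FAST y,y → push 39,39. Stack: [39, 39]
BINARY_OP * → 39 * 39 = 1521. Stack: [1521]
LOAD_FAST a → push -6. Stack: [1521, -6]
BINARY_OP - → 1521 - -6 = 1527. Stack: [1527]
STORE_FAST w → w=1527. Stack: []
LOAD_FAST_LOAD_FAST a,b → push -6,38. Stack: [-6, 38]
BINARY_OP + → -6 + 38 = 32. Stack: [32]
LOAD_CONST → push 7. Stack: [32, 7]
BINARY_OP - → 32 - 7 = 25. Stack: [25]
STORE_FAST r → r=25. Stack: []
LOAD_FAST_LOAD_FAST w,y → push 1527,39. Stack: [1527, 39]
BINARY_OP - → 1527 - 39 = 1488. Stack: [1488]
STORE_FAST y → y=1488. Stack: []
LOAD_FAST m → push -36. Stack: [-36]
RETURN_VALUE → return -36.

1527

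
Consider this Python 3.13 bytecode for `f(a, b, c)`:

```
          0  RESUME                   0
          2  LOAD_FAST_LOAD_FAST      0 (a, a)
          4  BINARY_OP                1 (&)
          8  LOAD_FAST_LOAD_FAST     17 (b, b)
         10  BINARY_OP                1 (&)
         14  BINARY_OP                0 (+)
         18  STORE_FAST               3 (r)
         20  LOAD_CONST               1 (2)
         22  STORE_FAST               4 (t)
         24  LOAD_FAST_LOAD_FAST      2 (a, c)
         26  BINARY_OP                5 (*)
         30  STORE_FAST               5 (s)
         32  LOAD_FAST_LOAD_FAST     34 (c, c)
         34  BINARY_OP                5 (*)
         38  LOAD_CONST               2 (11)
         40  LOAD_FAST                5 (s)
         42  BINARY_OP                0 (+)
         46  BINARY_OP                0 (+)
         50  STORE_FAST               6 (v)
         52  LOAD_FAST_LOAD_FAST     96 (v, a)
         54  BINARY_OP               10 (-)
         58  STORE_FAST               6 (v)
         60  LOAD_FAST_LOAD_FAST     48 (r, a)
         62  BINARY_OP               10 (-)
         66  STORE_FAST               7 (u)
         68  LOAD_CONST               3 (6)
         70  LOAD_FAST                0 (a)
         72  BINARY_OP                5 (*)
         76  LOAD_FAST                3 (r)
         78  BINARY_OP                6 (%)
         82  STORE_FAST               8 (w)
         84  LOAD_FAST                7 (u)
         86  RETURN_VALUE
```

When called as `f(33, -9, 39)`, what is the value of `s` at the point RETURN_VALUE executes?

1287

LOAD_FAST_LOAD_FAST a,a → push 33,33. Stack: [33, 33]
BINARY_OP & → 33 & 33 = 33. Stack: [33]
LOAD_FAST_LOAD_FAST b,b → push -9,-9. Stack: [33, -9, -9]
BINARY_OP & → -9 & -9 = -9. Stack: [33, -9]
BINARY_OP + → 33 + -9 = 24. Stack: [24]
STORE_FAST r → r=24. Stack: []
LOAD_CONST → push 2. Stack: [2]
STORE_FAST t → t=2. Stack: []
LOAD_FAST_LOAD_FAST a,c → push 33,39. Stack: [33, 39]
BINARY_OP * → 33 * 39 = 1287. Stack: [1287]
STORE_FAST s → s=1287. Stack: []
LOAD_FAST_LOAD_FAST c,c → push 39,39. Stack: [39, 39]
BINARY_OP * → 39 * 39 = 1521. Stack: [1521]
LOAD_CONST → push 11. Stack: [1521, 11]
LOAD_FAST s → push 1287. Stack: [1521, 11, 1287]
BINARY_OP + → 11 + 1287 = 1298. Stack: [1521, 1298]
BINARY_OP + → 1521 + 1298 = 2819. Stack: [2819]
STORE_FAST v → v=2819. Stack: []
LOAD_FAST_LOAD_FAST v,a → push 2819,33. Stack: [2819, 33]
BINARY_OP - → 2819 - 33 = 2786. Stack: [2786]
STORE_FAST v → v=2786. Stack: []
LOAD_FAST_LOAD_FAST r,a → push 24,33. Stack: [24, 33]
BINARY_OP - → 24 - 33 = -9. Stack: [-9]
STORE_FAST u → u=-9. Stack: []
LOAD_CONST → push 6. Stack: [6]
LOAD_FAST a → push 33. Stack: [6, 33]
BINARY_OP * → 6 * 33 = 198. Stack: [198]
LOAD_FAST r → push 24. Stack: [198, 24]
BINARY_OP % → 198 % 24 = 6. Stack: [6]
STORE_FAST w → w=6. Stack: []
LOAD_FAST u → push -9. Stack: [-9]
RETURN_VALUE → return -9.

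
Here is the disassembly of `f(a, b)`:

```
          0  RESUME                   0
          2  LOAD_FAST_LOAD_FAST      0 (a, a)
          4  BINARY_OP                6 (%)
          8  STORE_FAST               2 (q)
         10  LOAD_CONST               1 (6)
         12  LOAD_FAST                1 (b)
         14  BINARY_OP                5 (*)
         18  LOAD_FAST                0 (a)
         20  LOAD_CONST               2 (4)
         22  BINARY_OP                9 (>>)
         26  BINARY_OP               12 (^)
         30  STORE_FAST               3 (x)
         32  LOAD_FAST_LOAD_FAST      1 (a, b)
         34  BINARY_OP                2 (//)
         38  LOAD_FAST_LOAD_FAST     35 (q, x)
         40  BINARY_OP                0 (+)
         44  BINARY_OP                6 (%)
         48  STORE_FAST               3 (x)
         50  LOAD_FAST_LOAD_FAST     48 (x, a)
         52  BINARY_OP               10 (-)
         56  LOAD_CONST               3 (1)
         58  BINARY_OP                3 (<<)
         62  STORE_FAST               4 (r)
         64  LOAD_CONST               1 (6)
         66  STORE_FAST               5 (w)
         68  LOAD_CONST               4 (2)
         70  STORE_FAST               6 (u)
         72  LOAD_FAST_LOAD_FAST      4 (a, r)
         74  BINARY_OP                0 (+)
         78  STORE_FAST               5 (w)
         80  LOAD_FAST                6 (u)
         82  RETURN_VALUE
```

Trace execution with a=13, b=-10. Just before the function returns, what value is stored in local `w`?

LOAD_FAST_LOAD_FAST a,a → push 13,13. Stack: [13, 13]
BINARY_OP % → 13 % 13 = 0. Stack: [0]
STORE_FAST q → q=0. Stack: []
LOAD_CONST → push 6. Stack: [6]
LOAD_FAST b → push -10. Stack: [6, -10]
BINARY_OP * → 6 * -10 = -60. Stack: [-60]
LOAD_FAST a → push 13. Stack: [-60, 13]
LOAD_CONST → push 4. Stack: [-60, 13, 4]
BINARY_OP >> → 13 >> 4 = 0. Stack: [-60, 0]
BINARY_OP ^ → -60 ^ 0 = -60. Stack: [-60]
STORE_FAST x → x=-60. Stack: []
LOAD_FAST_LOAD_FAST a,b → push 13,-10. Stack: [13, -10]
BINARY_OP // → 13 // -10 = -2. Stack: [-2]
LOAD_FAST_LOAD_FAST q,x → push 0,-60. Stack: [-2, 0, -60]
BINARY_OP + → 0 + -60 = -60. Stack: [-2, -60]
BINARY_OP % → -2 % -60 = -2. Stack: [-2]
STORE_FAST x → x=-2. Stack: []
LOAD_FAST_LOAD_FAST x,a → push -2,13. Stack: [-2, 13]
BINARY_OP - → -2 - 13 = -15. Stack: [-15]
LOAD_CONST → push 1. Stack: [-15, 1]
BINARY_OP << → -15 << 1 = -30. Stack: [-30]
STORE_FAST r → r=-30. Stack: []
LOAD_CONST → push 6. Stack: [6]
STORE_FAST w → w=6. Stack: []
LOAD_CONST → push 2. Stack: [2]
STORE_FAST u → u=2. Stack: []
LOAD_FAST_LOAD_FAST a,r → push 13,-30. Stack: [13, -30]
BINARY_OP + → 13 + -30 = -17. Stack: [-17]
STORE_FAST w → w=-17. Stack: []
LOAD_FAST u → push 2. Stack: [2]
RETURN_VALUE → return 2.

-17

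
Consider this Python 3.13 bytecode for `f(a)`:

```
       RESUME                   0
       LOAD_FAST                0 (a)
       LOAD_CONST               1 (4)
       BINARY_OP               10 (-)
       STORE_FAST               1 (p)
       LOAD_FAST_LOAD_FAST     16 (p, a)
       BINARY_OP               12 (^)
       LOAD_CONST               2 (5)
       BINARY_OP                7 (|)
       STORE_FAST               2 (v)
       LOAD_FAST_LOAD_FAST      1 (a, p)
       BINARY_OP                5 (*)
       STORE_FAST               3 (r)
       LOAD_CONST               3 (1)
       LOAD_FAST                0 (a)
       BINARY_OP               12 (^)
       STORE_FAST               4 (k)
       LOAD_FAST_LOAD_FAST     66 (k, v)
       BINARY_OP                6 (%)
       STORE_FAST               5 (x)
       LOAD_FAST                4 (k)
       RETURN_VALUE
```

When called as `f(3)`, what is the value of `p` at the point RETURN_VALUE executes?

-1

LOAD_FAST a → push 3. Stack: [3]
LOAD_CONST → push 4. Stack: [3, 4]
BINARY_OP - → 3 - 4 = -1. Stack: [-1]
STORE_FAST p → p=-1. Stack: []
LOAD_FAST_LOAD_FAST p,a → push -1,3. Stack: [-1, 3]
BINARY_OP ^ → -1 ^ 3 = -4. Stack: [-4]
LOAD_CONST → push 5. Stack: [-4, 5]
BINARY_OP | → -4 | 5 = -3. Stack: [-3]
STORE_FAST v → v=-3. Stack: []
LOAD_FAST_LOAD_FAST a,p → push 3,-1. Stack: [3, -1]
BINARY_OP * → 3 * -1 = -3. Stack: [-3]
STORE_FAST r → r=-3. Stack: []
LOAD_CONST → push 1. Stack: [1]
LOAD_FAST a → push 3. Stack: [1, 3]
BINARY_OP ^ → 1 ^ 3 = 2. Stack: [2]
STORE_FAST k → k=2. Stack: []
LOAD_FAST_LOAD_FAST k,v → push 2,-3. Stack: [2, -3]
BINARY_OP % → 2 % -3 = -1. Stack: [-1]
STORE_FAST x → x=-1. Stack: []
LOAD_FAST k → push 2. Stack: [2]
RETURN_VALUE → return 2.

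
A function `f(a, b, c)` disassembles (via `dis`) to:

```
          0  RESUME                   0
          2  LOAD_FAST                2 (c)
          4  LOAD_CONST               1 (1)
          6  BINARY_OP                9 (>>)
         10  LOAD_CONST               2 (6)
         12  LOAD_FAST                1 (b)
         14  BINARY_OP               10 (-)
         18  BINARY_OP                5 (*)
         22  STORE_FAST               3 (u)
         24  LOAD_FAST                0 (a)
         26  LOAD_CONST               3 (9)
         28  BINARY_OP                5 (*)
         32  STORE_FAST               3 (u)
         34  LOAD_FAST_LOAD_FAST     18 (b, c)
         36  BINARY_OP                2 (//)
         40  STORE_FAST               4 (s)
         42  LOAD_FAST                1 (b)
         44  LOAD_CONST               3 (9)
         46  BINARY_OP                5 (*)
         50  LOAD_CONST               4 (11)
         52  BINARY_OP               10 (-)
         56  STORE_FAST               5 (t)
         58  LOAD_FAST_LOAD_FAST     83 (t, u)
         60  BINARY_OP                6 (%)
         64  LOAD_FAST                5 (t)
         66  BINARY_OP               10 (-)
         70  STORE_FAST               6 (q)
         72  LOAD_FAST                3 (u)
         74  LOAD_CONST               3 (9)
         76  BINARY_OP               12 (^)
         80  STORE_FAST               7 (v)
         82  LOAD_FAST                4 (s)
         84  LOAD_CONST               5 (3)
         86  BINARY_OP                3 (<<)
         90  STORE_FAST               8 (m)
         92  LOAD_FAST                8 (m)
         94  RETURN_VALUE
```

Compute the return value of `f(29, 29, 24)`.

8

LOAD_FAST c → push 24. Stack: [24]
LOAD_CONST → push 1. Stack: [24, 1]
BINARY_OP >> → 24 >> 1 = 12. Stack: [12]
LOAD_CONST → push 6. Stack: [12, 6]
LOAD_FAST b → push 29. Stack: [12, 6, 29]
BINARY_OP - → 6 - 29 = -23. Stack: [12, -23]
BINARY_OP * → 12 * -23 = -276. Stack: [-276]
STORE_FAST u → u=-276. Stack: []
LOAD_FAST a → push 29. Stack: [29]
LOAD_CONST → push 9. Stack: [29, 9]
BINARY_OP * → 29 * 9 = 261. Stack: [261]
STORE_FAST u → u=261. Stack: []
LOAD_FAST_LOAD_FAST b,c → push 29,24. Stack: [29, 24]
BINARY_OP // → 29 // 24 = 1. Stack: [1]
STORE_FAST s → s=1. Stack: []
LOAD_FAST b → push 29. Stack: [29]
LOAD_CONST → push 9. Stack: [29, 9]
BINARY_OP * → 29 * 9 = 261. Stack: [261]
LOAD_CONST → push 11. Stack: [261, 11]
BINARY_OP - → 261 - 11 = 250. Stack: [250]
STORE_FAST t → t=250. Stack: []
LOAD_FAST_LOAD_FAST t,u → push 250,261. Stack: [250, 261]
BINARY_OP % → 250 % 261 = 250. Stack: [250]
LOAD_FAST t → push 250. Stack: [250, 250]
BINARY_OP - → 250 - 250 = 0. Stack: [0]
STORE_FAST q → q=0. Stack: []
LOAD_FAST u → push 261. Stack: [261]
LOAD_CONST → push 9. Stack: [261, 9]
BINARY_OP ^ → 261 ^ 9 = 268. Stack: [268]
STORE_FAST v → v=268. Stack: []
LOAD_FAST s → push 1. Stack: [1]
LOAD_CONST → push 3. Stack: [1, 3]
BINARY_OP << → 1 << 3 = 8. Stack: [8]
STORE_FAST m → m=8. Stack: []
LOAD_FAST m → push 8. Stack: [8]
RETURN_VALUE → return 8.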